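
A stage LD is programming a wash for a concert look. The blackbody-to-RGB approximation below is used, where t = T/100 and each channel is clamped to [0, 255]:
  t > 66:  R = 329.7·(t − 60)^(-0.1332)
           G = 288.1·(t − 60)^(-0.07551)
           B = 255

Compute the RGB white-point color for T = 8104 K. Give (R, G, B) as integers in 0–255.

(220, 229, 255)

t = 8104/100 = 81.04; the t > 66 branch applies.
R = 329.7·(81.04 − 60)^(-0.1332) = 329.7·21.04^(-0.1332) = 329.7·0.66645 = 219.730.
G = 288.1·(81.04 − 60)^(-0.07551) = 288.1·21.04^(-0.07551) = 288.1·0.79451 = 228.897.
B = 255 by definition for t > 66.
Rounded: (220, 229, 255).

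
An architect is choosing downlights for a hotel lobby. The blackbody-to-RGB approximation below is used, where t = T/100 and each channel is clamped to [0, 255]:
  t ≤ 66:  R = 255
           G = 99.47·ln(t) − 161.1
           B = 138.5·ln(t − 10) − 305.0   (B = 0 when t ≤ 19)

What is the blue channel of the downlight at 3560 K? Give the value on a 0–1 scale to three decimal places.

0.565

t = 3560/100 = 35.6; the t ≤ 66 branch applies.
B = 138.5·ln(35.6 − 10) − 305.0 = 138.5·ln 25.6 − 305.0 = 138.5·3.2426 − 305.0 = 144.099.
On a 0–1 scale: 144.099/255 = 0.5651 → 0.565.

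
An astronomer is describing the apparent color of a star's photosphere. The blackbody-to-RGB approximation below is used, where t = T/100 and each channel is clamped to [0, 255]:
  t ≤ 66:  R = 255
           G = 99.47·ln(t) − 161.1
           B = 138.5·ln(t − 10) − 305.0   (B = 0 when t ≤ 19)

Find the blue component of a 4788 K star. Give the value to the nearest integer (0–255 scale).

198

t = 4788/100 = 47.88; the t ≤ 66 branch applies.
B = 138.5·ln(47.88 − 10) − 305.0 = 138.5·ln 37.88 − 305.0 = 138.5·3.6344 − 305.0 = 198.368.
Rounded: 198.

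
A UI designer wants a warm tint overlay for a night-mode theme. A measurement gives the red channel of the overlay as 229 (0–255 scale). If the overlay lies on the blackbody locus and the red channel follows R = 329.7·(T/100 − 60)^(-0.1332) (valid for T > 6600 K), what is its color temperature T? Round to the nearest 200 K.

(t − 60)^(-0.1332) = 229/329.7 = 0.69457.
t − 60 = 0.69457^(1/-0.1332) = 0.69457^(-7.508) = 15.428, so t = 75.428.
T = 100·t = 7543 K → 7600 K to the nearest 200 K.

7600 K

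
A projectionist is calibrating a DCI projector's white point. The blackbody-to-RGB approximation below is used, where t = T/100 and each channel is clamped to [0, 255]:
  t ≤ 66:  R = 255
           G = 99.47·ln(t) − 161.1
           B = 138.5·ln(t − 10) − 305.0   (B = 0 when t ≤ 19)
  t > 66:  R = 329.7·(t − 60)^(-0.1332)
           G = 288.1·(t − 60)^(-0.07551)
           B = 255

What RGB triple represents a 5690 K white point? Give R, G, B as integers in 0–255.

t = 5690/100 = 56.9; the t ≤ 66 branch applies.
R = 255 by definition for t ≤ 66.
G = 99.47·ln 56.9 − 161.1 = 99.47·4.0413 − 161.1 = 240.888.
B = 138.5·ln(56.9 − 10) − 305.0 = 138.5·ln 46.9 − 305.0 = 138.5·3.8480 − 305.0 = 227.950.
Rounded: (255, 241, 228).

R=255, G=241, B=228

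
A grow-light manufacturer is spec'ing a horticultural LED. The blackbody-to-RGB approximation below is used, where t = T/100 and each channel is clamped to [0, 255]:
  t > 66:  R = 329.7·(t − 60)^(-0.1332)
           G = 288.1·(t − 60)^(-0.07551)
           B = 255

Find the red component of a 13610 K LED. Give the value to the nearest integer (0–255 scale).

t = 13610/100 = 136.1; the t > 66 branch applies.
R = 329.7·(136.1 − 60)^(-0.1332) = 329.7·76.1^(-0.1332) = 329.7·0.56156 = 185.148.
Rounded: 185.

185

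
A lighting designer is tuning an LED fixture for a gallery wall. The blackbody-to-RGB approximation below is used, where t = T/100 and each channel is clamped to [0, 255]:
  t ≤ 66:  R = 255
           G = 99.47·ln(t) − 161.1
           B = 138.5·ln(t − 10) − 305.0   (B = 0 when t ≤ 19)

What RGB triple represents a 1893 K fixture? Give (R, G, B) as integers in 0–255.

(255, 131, 0)

t = 1893/100 = 18.93; the t ≤ 66 branch applies.
R = 255 by definition for t ≤ 66.
G = 99.47·ln 18.93 − 161.1 = 99.47·2.9407 − 161.1 = 131.416.
t = 18.93 ≤ 19, so B = 0.
Rounded: (255, 131, 0).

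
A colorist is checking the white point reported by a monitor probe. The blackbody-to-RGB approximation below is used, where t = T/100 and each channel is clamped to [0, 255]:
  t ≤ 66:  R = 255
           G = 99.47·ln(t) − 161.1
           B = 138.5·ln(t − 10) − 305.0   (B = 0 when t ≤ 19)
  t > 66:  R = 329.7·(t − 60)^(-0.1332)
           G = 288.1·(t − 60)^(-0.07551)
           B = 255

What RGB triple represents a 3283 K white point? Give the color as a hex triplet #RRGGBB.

#FFBA80

t = 3283/100 = 32.83; the t ≤ 66 branch applies.
R = 255 by definition for t ≤ 66.
G = 99.47·ln 32.83 − 161.1 = 99.47·3.4913 − 161.1 = 186.184.
B = 138.5·ln(32.83 − 10) − 305.0 = 138.5·ln 22.83 − 305.0 = 138.5·3.1281 − 305.0 = 128.238.
Rounded: (255, 186, 128).
In hex: #FFBA80.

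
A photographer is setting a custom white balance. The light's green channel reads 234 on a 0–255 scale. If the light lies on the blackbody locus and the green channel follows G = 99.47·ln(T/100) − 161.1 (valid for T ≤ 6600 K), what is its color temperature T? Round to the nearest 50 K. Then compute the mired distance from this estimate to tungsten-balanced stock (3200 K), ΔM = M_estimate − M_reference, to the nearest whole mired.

-124 mireds

ln t = (234 + 161.1) / 99.47 = 3.9721.
t = e^3.9721 = 53.093.
T = 100·t = 5309 K → 5300 K to the nearest 50 K.
M_estimate = 10⁶/5300 = 188.68; M_reference = 10⁶/3200 = 312.50.
ΔM = 188.68 − 312.50 = -123.82 → -124 mireds.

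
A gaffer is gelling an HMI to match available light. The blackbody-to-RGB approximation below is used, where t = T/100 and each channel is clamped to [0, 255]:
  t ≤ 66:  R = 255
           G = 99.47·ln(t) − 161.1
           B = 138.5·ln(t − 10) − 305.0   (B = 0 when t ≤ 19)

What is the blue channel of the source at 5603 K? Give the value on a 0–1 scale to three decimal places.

0.884

t = 5603/100 = 56.03; the t ≤ 66 branch applies.
B = 138.5·ln(56.03 − 10) − 305.0 = 138.5·ln 46.03 − 305.0 = 138.5·3.8293 − 305.0 = 225.357.
On a 0–1 scale: 225.357/255 = 0.8838 → 0.884.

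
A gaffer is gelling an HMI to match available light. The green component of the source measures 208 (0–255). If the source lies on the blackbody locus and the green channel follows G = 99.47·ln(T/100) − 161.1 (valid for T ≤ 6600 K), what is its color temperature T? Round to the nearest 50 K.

ln t = (208 + 161.1) / 99.47 = 3.7107.
t = e^3.7107 = 40.881.
T = 100·t = 4088 K → 4100 K to the nearest 50 K.

4100 K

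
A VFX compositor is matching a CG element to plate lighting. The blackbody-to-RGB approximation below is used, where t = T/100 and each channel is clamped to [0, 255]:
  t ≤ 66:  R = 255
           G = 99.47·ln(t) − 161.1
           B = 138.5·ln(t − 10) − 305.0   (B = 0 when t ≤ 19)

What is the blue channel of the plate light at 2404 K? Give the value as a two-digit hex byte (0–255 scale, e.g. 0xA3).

0x3D

t = 2404/100 = 24.04; the t ≤ 66 branch applies.
B = 138.5·ln(24.04 − 10) − 305.0 = 138.5·ln 14.04 − 305.0 = 138.5·2.6419 − 305.0 = 60.905.
Rounded: 61; in hex, 0x3D.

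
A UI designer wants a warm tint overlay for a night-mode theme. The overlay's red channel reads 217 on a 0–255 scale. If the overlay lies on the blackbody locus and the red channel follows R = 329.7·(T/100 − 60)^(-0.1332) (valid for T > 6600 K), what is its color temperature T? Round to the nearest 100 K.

8300 K

(t − 60)^(-0.1332) = 217/329.7 = 0.65817.
t − 60 = 0.65817^(1/-0.1332) = 0.65817^(-7.508) = 23.110, so t = 83.110.
T = 100·t = 8311 K → 8300 K to the nearest 100 K.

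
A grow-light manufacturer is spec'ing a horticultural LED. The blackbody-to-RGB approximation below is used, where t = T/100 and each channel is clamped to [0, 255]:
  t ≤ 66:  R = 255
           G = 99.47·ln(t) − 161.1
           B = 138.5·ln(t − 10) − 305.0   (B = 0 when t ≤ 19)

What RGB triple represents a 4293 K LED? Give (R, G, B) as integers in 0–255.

(255, 213, 179)

t = 4293/100 = 42.93; the t ≤ 66 branch applies.
R = 255 by definition for t ≤ 66.
G = 99.47·ln 42.93 − 161.1 = 99.47·3.7596 − 161.1 = 212.865.
B = 138.5·ln(42.93 − 10) − 305.0 = 138.5·ln 32.93 − 305.0 = 138.5·3.4944 − 305.0 = 178.972.
Rounded: (255, 213, 179).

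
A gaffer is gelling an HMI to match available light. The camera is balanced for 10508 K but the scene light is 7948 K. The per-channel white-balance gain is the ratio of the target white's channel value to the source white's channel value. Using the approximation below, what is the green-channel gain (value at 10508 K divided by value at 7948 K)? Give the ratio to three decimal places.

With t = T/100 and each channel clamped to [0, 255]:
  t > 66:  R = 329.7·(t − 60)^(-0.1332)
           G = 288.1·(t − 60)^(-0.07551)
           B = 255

0.939

At 7948 K (t = 79.48):
  G = 288.1·(79.48 − 60)^(-0.07551) = 288.1·19.48^(-0.07551) = 288.1·0.79914 = 230.232.
At 10508 K (t = 105.08):
  G = 288.1·(105.08 − 60)^(-0.07551) = 288.1·45.08^(-0.07551) = 288.1·0.75008 = 216.098.
Gain = 216.098 / 230.232 = 0.9386 → 0.939.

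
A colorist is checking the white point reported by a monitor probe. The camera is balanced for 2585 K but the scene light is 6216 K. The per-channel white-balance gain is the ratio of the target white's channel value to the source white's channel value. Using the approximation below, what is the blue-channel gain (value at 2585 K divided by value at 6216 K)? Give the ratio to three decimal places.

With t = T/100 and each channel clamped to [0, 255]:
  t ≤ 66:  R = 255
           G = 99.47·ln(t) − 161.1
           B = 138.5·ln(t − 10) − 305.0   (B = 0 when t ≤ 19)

At 6216 K (t = 62.16):
  B = 138.5·ln(62.16 − 10) − 305.0 = 138.5·ln 52.16 − 305.0 = 138.5·3.9543 − 305.0 = 242.673.
At 2585 K (t = 25.85):
  B = 138.5·ln(25.85 − 10) − 305.0 = 138.5·ln 15.85 − 305.0 = 138.5·2.7632 − 305.0 = 77.699.
Gain = 77.699 / 242.673 = 0.3202 → 0.320.

0.320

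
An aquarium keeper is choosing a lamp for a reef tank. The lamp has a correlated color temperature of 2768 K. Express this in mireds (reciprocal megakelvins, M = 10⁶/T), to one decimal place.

361.3 mireds

M = 10⁶ / 2768 = 361.272 → 361.3 mireds.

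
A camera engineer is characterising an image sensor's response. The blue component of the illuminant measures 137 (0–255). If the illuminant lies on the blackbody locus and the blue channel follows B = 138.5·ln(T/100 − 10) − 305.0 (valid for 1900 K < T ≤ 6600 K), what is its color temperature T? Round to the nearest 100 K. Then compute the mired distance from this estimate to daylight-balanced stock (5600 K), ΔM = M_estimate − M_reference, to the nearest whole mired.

+116 mireds

ln(t − 10) = (137 + 305.0) / 138.5 = 3.1913.
t − 10 = e^3.1913 = 24.321, so t = 34.321.
T = 100·t = 3432 K → 3400 K to the nearest 100 K.
M_estimate = 10⁶/3400 = 294.12; M_reference = 10⁶/5600 = 178.57.
ΔM = 294.12 − 178.57 = 115.55 → +116 mireds.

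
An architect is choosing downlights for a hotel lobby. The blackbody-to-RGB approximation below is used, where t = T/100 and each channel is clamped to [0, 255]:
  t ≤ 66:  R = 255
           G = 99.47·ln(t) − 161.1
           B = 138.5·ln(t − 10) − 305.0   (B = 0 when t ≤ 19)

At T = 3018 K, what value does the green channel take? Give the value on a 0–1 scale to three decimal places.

t = 3018/100 = 30.18; the t ≤ 66 branch applies.
G = 99.47·ln 30.18 − 161.1 = 99.47·3.4072 − 161.1 = 177.812.
On a 0–1 scale: 177.812/255 = 0.6973 → 0.697.

0.697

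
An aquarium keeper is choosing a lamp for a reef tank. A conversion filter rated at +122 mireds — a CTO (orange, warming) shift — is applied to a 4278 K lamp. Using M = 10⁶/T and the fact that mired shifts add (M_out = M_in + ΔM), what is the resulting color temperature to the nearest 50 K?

2800 K

M_in = 10⁶/4278 = 233.75 mireds.
M_out = 233.75 + (+122) = 355.75 mireds.
T_out = 10⁶/355.75 = 2810.9 K → 2800 K.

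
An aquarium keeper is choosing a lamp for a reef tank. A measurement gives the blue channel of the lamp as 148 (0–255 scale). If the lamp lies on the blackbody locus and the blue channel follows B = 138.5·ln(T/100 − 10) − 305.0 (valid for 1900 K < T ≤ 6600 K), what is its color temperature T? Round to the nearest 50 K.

ln(t − 10) = (148 + 305.0) / 138.5 = 3.2708.
t − 10 = e^3.2708 = 26.331, so t = 36.331.
T = 100·t = 3633 K → 3650 K to the nearest 50 K.

3650 K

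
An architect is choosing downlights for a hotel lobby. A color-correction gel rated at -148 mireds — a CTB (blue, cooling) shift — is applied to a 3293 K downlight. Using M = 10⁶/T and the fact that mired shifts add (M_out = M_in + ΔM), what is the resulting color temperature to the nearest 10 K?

M_in = 10⁶/3293 = 303.67 mireds.
M_out = 303.67 + (-148) = 155.67 mireds.
T_out = 10⁶/155.67 = 6423.7 K → 6420 K.

6420 K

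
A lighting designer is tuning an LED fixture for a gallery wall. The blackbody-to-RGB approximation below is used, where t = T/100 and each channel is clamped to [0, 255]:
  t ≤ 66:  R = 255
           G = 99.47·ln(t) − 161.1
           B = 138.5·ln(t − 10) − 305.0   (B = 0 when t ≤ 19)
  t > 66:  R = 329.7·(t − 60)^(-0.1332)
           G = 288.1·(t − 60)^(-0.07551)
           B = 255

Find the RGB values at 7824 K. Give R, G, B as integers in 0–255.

t = 7824/100 = 78.24; the t > 66 branch applies.
R = 329.7·(78.24 − 60)^(-0.1332) = 329.7·18.24^(-0.1332) = 329.7·0.67925 = 223.950.
G = 288.1·(78.24 − 60)^(-0.07551) = 288.1·18.24^(-0.07551) = 288.1·0.80312 = 231.379.
B = 255 by definition for t > 66.
Rounded: (224, 231, 255).

R=224, G=231, B=255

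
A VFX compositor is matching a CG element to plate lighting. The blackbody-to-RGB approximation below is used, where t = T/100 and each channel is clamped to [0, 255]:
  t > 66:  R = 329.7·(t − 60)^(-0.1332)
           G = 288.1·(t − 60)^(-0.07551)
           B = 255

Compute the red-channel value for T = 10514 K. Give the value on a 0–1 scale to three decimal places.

0.778

t = 10514/100 = 105.14; the t > 66 branch applies.
R = 329.7·(105.14 − 60)^(-0.1332) = 329.7·45.14^(-0.1332) = 329.7·0.60202 = 198.487.
On a 0–1 scale: 198.487/255 = 0.7784 → 0.778.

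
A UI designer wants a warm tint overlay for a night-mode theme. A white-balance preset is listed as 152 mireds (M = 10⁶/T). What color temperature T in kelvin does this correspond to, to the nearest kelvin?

T = 10⁶ / 152 = 6578.95 K → 6579 K.

6579 K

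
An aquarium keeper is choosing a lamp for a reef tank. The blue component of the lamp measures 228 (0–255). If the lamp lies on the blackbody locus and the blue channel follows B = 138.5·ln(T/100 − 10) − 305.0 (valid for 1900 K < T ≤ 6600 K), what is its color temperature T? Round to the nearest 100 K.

5700 K

ln(t − 10) = (228 + 305.0) / 138.5 = 3.8484.
t − 10 = e^3.8484 = 46.917, so t = 56.917.
T = 100·t = 5692 K → 5700 K to the nearest 100 K.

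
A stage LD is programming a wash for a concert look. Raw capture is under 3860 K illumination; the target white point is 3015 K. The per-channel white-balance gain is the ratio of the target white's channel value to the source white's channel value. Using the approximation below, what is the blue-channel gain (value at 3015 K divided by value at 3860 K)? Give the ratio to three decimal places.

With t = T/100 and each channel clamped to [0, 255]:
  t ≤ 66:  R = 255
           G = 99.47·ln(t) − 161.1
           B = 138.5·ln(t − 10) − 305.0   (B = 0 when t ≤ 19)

0.696

At 3860 K (t = 38.6):
  B = 138.5·ln(38.6 − 10) − 305.0 = 138.5·ln 28.6 − 305.0 = 138.5·3.3534 − 305.0 = 159.447.
At 3015 K (t = 30.15):
  B = 138.5·ln(30.15 − 10) − 305.0 = 138.5·ln 20.15 − 305.0 = 138.5·3.0032 − 305.0 = 110.944.
Gain = 110.944 / 159.447 = 0.6958 → 0.696.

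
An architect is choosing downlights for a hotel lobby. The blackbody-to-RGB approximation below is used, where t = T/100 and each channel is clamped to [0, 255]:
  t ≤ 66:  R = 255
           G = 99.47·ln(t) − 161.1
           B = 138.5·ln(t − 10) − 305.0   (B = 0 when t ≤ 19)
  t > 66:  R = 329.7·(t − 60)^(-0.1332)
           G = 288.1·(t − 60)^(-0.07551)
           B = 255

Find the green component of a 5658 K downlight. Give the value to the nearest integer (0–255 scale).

t = 5658/100 = 56.58; the t ≤ 66 branch applies.
G = 99.47·ln 56.58 − 161.1 = 99.47·4.0357 − 161.1 = 240.327.
Rounded: 240.

240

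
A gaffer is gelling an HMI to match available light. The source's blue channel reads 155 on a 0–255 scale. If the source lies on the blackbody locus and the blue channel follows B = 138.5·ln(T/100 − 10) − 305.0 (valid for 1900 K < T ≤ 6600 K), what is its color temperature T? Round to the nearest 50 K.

ln(t − 10) = (155 + 305.0) / 138.5 = 3.3213.
t − 10 = e^3.3213 = 27.696, so t = 37.696.
T = 100·t = 3770 K → 3750 K to the nearest 50 K.

3750 K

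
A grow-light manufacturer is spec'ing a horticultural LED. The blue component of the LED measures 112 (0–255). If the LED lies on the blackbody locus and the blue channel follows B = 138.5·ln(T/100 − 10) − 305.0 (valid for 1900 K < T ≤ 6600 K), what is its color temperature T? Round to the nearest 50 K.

ln(t − 10) = (112 + 305.0) / 138.5 = 3.0108.
t − 10 = e^3.0108 = 20.304, so t = 30.304.
T = 100·t = 3030 K → 3050 K to the nearest 50 K.

3050 K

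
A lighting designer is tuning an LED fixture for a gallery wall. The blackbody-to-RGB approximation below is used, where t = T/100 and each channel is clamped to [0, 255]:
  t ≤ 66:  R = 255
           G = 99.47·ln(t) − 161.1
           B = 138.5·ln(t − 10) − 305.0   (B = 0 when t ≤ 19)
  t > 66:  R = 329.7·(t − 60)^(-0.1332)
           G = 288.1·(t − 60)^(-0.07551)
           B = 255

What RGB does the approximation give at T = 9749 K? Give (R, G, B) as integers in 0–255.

t = 9749/100 = 97.49; the t > 66 branch applies.
R = 329.7·(97.49 − 60)^(-0.1332) = 329.7·37.49^(-0.1332) = 329.7·0.61710 = 203.457.
G = 288.1·(97.49 − 60)^(-0.07551) = 288.1·37.49^(-0.07551) = 288.1·0.76060 = 219.128.
B = 255 by definition for t > 66.
Rounded: (203, 219, 255).

(203, 219, 255)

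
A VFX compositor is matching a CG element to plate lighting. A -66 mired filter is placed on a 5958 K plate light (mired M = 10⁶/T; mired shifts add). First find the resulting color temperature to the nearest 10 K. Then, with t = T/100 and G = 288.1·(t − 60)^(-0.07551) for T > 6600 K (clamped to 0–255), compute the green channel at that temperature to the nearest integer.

M_in = 10⁶/5958 = 167.84; M_out = 167.84 + (-66) = 101.84.
T_out = 10⁶/101.84 = 9819.2 K → 9820 K; t = 98.2.
G = 288.1·(98.2 − 60)^(-0.07551) = 288.1·38.2^(-0.07551) = 288.1·0.75952 = 218.817.
Rounded: 219.

219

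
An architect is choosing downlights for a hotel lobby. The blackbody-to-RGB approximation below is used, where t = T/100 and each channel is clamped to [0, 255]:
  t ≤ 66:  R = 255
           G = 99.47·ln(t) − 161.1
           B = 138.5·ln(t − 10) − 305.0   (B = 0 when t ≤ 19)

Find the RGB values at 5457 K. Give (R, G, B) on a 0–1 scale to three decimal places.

t = 5457/100 = 54.57; the t ≤ 66 branch applies.
R = 255 by definition for t ≤ 66.
G = 99.47·ln 54.57 − 161.1 = 99.47·3.9995 − 161.1 = 236.729.
B = 138.5·ln(54.57 − 10) − 305.0 = 138.5·ln 44.57 − 305.0 = 138.5·3.7971 − 305.0 = 220.893.
Dividing each by 255: (1.0000, 0.9283, 0.8662) → (1.000, 0.928, 0.866).

(1.000, 0.928, 0.866)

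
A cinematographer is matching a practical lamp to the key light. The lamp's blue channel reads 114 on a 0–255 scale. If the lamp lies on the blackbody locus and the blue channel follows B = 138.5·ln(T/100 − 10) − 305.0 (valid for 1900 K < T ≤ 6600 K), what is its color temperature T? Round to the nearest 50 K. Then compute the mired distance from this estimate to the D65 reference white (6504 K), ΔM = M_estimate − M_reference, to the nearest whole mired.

+174 mireds

ln(t − 10) = (114 + 305.0) / 138.5 = 3.0253.
t − 10 = e^3.0253 = 20.600, so t = 30.600.
T = 100·t = 3060 K → 3050 K to the nearest 50 K.
M_estimate = 10⁶/3050 = 327.87; M_reference = 10⁶/6504 = 153.75.
ΔM = 327.87 − 153.75 = 174.12 → +174 mireds.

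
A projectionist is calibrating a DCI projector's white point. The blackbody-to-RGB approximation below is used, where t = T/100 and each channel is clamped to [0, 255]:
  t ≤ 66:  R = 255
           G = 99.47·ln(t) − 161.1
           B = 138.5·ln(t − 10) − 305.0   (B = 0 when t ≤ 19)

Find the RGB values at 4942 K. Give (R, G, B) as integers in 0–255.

(255, 227, 204)

t = 4942/100 = 49.42; the t ≤ 66 branch applies.
R = 255 by definition for t ≤ 66.
G = 99.47·ln 49.42 − 161.1 = 99.47·3.9004 − 161.1 = 226.868.
B = 138.5·ln(49.42 − 10) − 305.0 = 138.5·ln 39.42 − 305.0 = 138.5·3.6743 − 305.0 = 203.887.
Rounded: (255, 227, 204).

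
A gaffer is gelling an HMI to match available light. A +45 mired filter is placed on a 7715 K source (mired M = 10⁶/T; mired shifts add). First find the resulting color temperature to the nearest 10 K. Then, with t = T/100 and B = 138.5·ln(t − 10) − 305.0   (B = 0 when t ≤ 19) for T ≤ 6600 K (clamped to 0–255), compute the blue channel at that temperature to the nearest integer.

M_in = 10⁶/7715 = 129.62; M_out = 129.62 + (+45) = 174.62.
T_out = 10⁶/174.62 = 5726.8 K → 5730 K; t = 57.3.
B = 138.5·ln(57.3 − 10) − 305.0 = 138.5·ln 47.3 − 305.0 = 138.5·3.8565 − 305.0 = 229.127.
Rounded: 229.

229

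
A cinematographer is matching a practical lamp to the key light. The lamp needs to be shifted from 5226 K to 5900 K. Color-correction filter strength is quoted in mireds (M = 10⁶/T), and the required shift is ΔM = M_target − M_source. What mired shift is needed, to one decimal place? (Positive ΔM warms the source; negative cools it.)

-21.9 mireds

M_source = 10⁶/5226 = 191.351; M_target = 10⁶/5900 = 169.492.
ΔM = 169.492 − 191.351 = -21.859 → -21.9 mireds, a cooling shift.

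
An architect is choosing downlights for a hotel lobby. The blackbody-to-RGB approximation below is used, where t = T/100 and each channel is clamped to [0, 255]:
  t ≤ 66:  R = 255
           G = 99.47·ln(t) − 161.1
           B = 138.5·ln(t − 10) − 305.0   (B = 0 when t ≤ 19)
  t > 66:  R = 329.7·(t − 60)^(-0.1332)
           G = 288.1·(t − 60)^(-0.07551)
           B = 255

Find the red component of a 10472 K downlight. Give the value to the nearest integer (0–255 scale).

t = 10472/100 = 104.72; the t > 66 branch applies.
R = 329.7·(104.72 − 60)^(-0.1332) = 329.7·44.72^(-0.1332) = 329.7·0.60277 = 198.734.
Rounded: 199.

199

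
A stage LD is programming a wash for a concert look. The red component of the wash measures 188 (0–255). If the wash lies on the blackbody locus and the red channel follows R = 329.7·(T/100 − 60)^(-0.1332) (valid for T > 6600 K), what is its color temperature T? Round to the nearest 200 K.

12800 K

(t − 60)^(-0.1332) = 188/329.7 = 0.57022.
t − 60 = 0.57022^(1/-0.1332) = 0.57022^(-7.508) = 67.848, so t = 127.848.
T = 100·t = 12785 K → 12800 K to the nearest 200 K.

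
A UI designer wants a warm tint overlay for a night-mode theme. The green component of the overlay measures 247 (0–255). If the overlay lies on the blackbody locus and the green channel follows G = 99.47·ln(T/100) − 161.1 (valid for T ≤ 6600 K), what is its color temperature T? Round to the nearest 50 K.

ln t = (247 + 161.1) / 99.47 = 4.1027.
t = e^4.1027 = 60.506.
T = 100·t = 6051 K → 6050 K to the nearest 50 K.

6050 K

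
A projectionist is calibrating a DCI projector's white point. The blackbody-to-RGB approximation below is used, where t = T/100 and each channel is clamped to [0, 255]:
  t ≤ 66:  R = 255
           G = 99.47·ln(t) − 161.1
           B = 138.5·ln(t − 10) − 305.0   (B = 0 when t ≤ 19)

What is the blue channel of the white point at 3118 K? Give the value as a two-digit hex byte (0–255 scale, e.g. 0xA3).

t = 3118/100 = 31.18; the t ≤ 66 branch applies.
B = 138.5·ln(31.18 − 10) − 305.0 = 138.5·ln 21.18 − 305.0 = 138.5·3.0531 − 305.0 = 117.848.
Rounded: 118; in hex, 0x76.

0x76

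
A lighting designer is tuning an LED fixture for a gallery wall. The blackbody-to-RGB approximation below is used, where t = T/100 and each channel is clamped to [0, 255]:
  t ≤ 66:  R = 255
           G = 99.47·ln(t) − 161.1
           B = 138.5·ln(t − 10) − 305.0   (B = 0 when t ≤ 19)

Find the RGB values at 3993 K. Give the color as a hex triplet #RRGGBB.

t = 3993/100 = 39.93; the t ≤ 66 branch applies.
R = 255 by definition for t ≤ 66.
G = 99.47·ln 39.93 − 161.1 = 99.47·3.6871 − 161.1 = 205.659.
B = 138.5·ln(39.93 − 10) − 305.0 = 138.5·ln 29.93 − 305.0 = 138.5·3.3989 − 305.0 = 165.742.
Rounded: (255, 206, 166).
In hex: #FFCEA6.

#FFCEA6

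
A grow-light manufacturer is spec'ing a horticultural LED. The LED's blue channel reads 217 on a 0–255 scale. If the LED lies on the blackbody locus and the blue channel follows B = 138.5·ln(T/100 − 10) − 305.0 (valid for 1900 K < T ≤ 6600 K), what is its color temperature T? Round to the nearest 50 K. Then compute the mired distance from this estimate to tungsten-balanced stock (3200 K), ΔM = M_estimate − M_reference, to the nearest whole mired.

-126 mireds

ln(t − 10) = (217 + 305.0) / 138.5 = 3.7690.
t − 10 = e^3.7690 = 43.335, so t = 53.335.
T = 100·t = 5333 K → 5350 K to the nearest 50 K.
M_estimate = 10⁶/5350 = 186.92; M_reference = 10⁶/3200 = 312.50.
ΔM = 186.92 − 312.50 = -125.58 → -126 mireds.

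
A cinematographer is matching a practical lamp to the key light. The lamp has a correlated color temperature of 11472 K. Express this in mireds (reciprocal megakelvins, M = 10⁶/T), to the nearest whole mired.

M = 10⁶ / 11472 = 87.169 → 87 mireds.

87 mireds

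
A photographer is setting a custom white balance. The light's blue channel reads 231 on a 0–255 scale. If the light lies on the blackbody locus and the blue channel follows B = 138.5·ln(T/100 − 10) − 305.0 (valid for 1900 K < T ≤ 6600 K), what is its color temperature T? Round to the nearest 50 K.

ln(t − 10) = (231 + 305.0) / 138.5 = 3.8700.
t − 10 = e^3.8700 = 47.944, so t = 57.944.
T = 100·t = 5794 K → 5800 K to the nearest 50 K.

5800 K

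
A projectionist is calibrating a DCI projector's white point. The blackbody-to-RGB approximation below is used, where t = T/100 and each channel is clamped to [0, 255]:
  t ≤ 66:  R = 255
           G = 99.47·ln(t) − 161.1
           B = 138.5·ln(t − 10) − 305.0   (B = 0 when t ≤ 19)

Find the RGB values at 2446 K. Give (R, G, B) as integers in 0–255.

t = 2446/100 = 24.46; the t ≤ 66 branch applies.
R = 255 by definition for t ≤ 66.
G = 99.47·ln 24.46 − 161.1 = 99.47·3.1970 − 161.1 = 156.909.
B = 138.5·ln(24.46 − 10) − 305.0 = 138.5·ln 14.46 − 305.0 = 138.5·2.6714 − 305.0 = 64.987.
Rounded: (255, 157, 65).

(255, 157, 65)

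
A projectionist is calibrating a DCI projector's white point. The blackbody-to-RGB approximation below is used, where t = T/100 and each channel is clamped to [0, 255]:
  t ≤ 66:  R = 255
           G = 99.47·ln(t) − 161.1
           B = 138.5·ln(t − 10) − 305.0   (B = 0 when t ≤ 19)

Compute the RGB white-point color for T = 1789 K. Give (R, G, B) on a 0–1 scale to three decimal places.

t = 1789/100 = 17.89; the t ≤ 66 branch applies.
R = 255 by definition for t ≤ 66.
G = 99.47·ln 17.89 − 161.1 = 99.47·2.8842 − 161.1 = 125.796.
t = 17.89 ≤ 19, so B = 0.
Dividing each by 255: (1.0000, 0.4933, 0.0000) → (1.000, 0.493, 0.000).

(1.000, 0.493, 0.000)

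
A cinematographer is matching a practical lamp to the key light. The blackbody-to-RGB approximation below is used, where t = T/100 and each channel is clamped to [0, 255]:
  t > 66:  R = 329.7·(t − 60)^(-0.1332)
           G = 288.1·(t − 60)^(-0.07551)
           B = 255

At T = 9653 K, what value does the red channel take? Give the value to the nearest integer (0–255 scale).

t = 9653/100 = 96.53; the t > 66 branch applies.
R = 329.7·(96.53 − 60)^(-0.1332) = 329.7·36.53^(-0.1332) = 329.7·0.61923 = 204.162.
Rounded: 204.

204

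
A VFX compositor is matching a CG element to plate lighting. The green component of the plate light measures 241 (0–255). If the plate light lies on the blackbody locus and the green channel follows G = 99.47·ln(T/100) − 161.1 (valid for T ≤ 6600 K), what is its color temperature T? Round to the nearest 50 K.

ln t = (241 + 161.1) / 99.47 = 4.0424.
t = e^4.0424 = 56.964.
T = 100·t = 5696 K → 5700 K to the nearest 50 K.

5700 K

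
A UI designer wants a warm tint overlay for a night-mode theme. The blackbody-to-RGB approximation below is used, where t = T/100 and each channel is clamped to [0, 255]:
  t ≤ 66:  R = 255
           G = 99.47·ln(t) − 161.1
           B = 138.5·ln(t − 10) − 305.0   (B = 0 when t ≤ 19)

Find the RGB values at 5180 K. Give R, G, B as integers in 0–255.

R=255, G=232, B=212

t = 5180/100 = 51.8; the t ≤ 66 branch applies.
R = 255 by definition for t ≤ 66.
G = 99.47·ln 51.8 − 161.1 = 99.47·3.9474 − 161.1 = 231.547.
B = 138.5·ln(51.8 − 10) − 305.0 = 138.5·ln 41.8 − 305.0 = 138.5·3.7329 − 305.0 = 212.006.
Rounded: (255, 232, 212).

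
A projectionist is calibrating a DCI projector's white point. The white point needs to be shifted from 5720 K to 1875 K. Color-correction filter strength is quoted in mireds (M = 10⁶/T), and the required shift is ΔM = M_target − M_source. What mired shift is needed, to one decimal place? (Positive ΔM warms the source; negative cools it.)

+358.5 mireds

M_source = 10⁶/5720 = 174.825; M_target = 10⁶/1875 = 533.333.
ΔM = 533.333 − 174.825 = 358.508 → +358.5 mireds, a warming shift.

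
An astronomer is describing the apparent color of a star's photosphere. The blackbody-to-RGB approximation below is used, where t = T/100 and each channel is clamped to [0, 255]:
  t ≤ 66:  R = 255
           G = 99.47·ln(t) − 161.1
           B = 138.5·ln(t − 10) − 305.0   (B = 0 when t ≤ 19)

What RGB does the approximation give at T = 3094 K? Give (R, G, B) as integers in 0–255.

(255, 180, 116)

t = 3094/100 = 30.94; the t ≤ 66 branch applies.
R = 255 by definition for t ≤ 66.
G = 99.47·ln 30.94 − 161.1 = 99.47·3.4320 − 161.1 = 180.286.
B = 138.5·ln(30.94 − 10) − 305.0 = 138.5·ln 20.94 − 305.0 = 138.5·3.0417 − 305.0 = 116.270.
Rounded: (255, 180, 116).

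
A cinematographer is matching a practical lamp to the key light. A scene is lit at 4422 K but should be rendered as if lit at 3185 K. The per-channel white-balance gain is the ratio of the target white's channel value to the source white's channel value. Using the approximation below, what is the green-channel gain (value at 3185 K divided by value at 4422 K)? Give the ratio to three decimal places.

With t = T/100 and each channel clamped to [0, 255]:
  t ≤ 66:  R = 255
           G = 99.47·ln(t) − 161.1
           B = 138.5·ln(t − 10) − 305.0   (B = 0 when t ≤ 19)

0.849

At 4422 K (t = 44.22):
  G = 99.47·ln 44.22 − 161.1 = 99.47·3.7892 − 161.1 = 215.809.
At 3185 K (t = 31.85):
  G = 99.47·ln 31.85 − 161.1 = 99.47·3.4610 − 161.1 = 183.169.
Gain = 183.169 / 215.809 = 0.8488 → 0.849.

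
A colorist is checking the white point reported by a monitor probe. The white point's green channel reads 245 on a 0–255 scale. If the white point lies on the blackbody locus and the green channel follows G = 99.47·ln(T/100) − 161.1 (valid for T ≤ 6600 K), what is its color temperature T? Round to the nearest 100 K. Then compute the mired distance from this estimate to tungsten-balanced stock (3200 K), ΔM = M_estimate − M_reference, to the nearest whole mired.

-143 mireds

ln t = (245 + 161.1) / 99.47 = 4.0826.
t = e^4.0826 = 59.302.
T = 100·t = 5930 K → 5900 K to the nearest 100 K.
M_estimate = 10⁶/5900 = 169.49; M_reference = 10⁶/3200 = 312.50.
ΔM = 169.49 − 312.50 = -143.01 → -143 mireds.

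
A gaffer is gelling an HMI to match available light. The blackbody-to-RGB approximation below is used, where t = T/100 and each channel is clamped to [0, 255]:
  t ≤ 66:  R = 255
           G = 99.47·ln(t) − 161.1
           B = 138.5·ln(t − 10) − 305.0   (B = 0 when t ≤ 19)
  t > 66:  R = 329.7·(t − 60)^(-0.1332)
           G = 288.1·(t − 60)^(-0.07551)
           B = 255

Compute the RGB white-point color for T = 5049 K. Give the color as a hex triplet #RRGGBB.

#FFE5D0

t = 5049/100 = 50.49; the t ≤ 66 branch applies.
R = 255 by definition for t ≤ 66.
G = 99.47·ln 50.49 − 161.1 = 99.47·3.9218 − 161.1 = 228.999.
B = 138.5·ln(50.49 − 10) − 305.0 = 138.5·ln 40.49 − 305.0 = 138.5·3.7011 − 305.0 = 207.596.
Rounded: (255, 229, 208).
In hex: #FFE5D0.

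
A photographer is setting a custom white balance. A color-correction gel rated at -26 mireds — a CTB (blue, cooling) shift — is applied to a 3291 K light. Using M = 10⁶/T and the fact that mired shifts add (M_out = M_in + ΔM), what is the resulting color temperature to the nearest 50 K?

M_in = 10⁶/3291 = 303.86 mireds.
M_out = 303.86 + (-26) = 277.86 mireds.
T_out = 10⁶/277.86 = 3598.9 K → 3600 K.

3600 K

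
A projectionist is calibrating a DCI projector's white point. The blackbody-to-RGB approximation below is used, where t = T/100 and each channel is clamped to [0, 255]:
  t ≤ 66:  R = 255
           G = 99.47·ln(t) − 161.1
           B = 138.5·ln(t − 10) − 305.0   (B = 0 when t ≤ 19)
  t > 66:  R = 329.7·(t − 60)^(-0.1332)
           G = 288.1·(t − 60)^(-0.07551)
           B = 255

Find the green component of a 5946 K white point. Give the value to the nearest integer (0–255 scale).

245

t = 5946/100 = 59.46; the t ≤ 66 branch applies.
G = 99.47·ln 59.46 − 161.1 = 99.47·4.0853 − 161.1 = 245.265.
Rounded: 245.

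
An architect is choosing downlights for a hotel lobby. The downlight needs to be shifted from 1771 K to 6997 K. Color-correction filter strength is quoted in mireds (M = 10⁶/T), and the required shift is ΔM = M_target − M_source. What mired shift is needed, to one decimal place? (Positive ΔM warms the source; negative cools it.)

-421.7 mireds

M_source = 10⁶/1771 = 564.653; M_target = 10⁶/6997 = 142.918.
ΔM = 142.918 − 564.653 = -421.734 → -421.7 mireds, a cooling shift.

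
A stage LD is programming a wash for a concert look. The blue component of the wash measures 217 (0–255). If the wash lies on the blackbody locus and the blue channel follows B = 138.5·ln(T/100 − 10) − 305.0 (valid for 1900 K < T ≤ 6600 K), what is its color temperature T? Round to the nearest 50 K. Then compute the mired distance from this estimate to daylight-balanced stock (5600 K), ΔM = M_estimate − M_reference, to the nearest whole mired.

ln(t − 10) = (217 + 305.0) / 138.5 = 3.7690.
t − 10 = e^3.7690 = 43.335, so t = 53.335.
T = 100·t = 5333 K → 5350 K to the nearest 50 K.
M_estimate = 10⁶/5350 = 186.92; M_reference = 10⁶/5600 = 178.57.
ΔM = 186.92 − 178.57 = 8.34 → +8 mireds.

+8 mireds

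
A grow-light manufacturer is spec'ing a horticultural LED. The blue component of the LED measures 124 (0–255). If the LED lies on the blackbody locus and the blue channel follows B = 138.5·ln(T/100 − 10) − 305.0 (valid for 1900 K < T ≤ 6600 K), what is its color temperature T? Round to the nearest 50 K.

ln(t − 10) = (124 + 305.0) / 138.5 = 3.0975.
t − 10 = e^3.0975 = 22.142, so t = 32.142.
T = 100·t = 3214 K → 3200 K to the nearest 50 K.

3200 K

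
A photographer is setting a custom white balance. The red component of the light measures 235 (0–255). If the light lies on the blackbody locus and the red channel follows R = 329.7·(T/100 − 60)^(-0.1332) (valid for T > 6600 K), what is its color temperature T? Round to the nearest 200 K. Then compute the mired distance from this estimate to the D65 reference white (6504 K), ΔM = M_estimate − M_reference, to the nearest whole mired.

-15 mireds

(t − 60)^(-0.1332) = 235/329.7 = 0.71277.
t − 60 = 0.71277^(1/-0.1332) = 0.71277^(-7.508) = 12.705, so t = 72.705.
T = 100·t = 7271 K → 7200 K to the nearest 200 K.
M_estimate = 10⁶/7200 = 138.89; M_reference = 10⁶/6504 = 153.75.
ΔM = 138.89 − 153.75 = -14.86 → -15 mireds.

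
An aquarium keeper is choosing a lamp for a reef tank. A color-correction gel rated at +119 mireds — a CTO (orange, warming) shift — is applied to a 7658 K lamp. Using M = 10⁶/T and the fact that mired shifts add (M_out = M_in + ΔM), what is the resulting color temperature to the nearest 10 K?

M_in = 10⁶/7658 = 130.58 mireds.
M_out = 130.58 + (+119) = 249.58 mireds.
T_out = 10⁶/249.58 = 4006.7 K → 4010 K.

4010 K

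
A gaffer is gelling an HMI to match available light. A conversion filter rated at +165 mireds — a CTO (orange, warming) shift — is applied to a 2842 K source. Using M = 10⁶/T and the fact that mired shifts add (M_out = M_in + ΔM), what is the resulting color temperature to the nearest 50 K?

1950 K

M_in = 10⁶/2842 = 351.86 mireds.
M_out = 351.86 + (+165) = 516.86 mireds.
T_out = 10⁶/516.86 = 1934.7 K → 1950 K.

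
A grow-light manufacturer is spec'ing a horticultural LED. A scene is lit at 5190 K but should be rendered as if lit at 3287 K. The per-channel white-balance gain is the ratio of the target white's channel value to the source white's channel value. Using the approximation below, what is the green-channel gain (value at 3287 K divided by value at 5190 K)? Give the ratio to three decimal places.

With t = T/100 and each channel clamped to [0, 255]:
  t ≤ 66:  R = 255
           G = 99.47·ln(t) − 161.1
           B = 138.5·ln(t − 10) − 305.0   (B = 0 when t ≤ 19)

0.804

At 5190 K (t = 51.9):
  G = 99.47·ln 51.9 − 161.1 = 99.47·3.9493 − 161.1 = 231.739.
At 3287 K (t = 32.87):
  G = 99.47·ln 32.87 − 161.1 = 99.47·3.4926 − 161.1 = 186.305.
Gain = 186.305 / 231.739 = 0.8039 → 0.804.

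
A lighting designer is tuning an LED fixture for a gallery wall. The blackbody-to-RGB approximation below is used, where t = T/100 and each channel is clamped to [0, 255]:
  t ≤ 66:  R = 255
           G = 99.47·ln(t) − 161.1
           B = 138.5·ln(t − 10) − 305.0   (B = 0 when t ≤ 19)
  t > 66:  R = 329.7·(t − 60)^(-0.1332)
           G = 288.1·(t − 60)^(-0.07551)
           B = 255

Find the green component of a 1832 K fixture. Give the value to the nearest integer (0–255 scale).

128

t = 1832/100 = 18.32; the t ≤ 66 branch applies.
G = 99.47·ln 18.32 − 161.1 = 99.47·2.9080 − 161.1 = 128.158.
Rounded: 128.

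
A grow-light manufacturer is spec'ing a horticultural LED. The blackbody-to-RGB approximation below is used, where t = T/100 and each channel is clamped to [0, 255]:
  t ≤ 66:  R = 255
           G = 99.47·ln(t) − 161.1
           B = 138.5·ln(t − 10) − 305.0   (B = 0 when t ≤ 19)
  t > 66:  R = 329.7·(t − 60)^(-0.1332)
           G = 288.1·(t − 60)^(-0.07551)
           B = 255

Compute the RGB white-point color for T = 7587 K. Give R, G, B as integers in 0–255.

t = 7587/100 = 75.87; the t > 66 branch applies.
R = 329.7·(75.87 − 60)^(-0.1332) = 329.7·15.87^(-0.1332) = 329.7·0.69196 = 228.140.
G = 288.1·(75.87 − 60)^(-0.07551) = 288.1·15.87^(-0.07551) = 288.1·0.81160 = 233.823.
B = 255 by definition for t > 66.
Rounded: (228, 234, 255).

R=228, G=234, B=255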